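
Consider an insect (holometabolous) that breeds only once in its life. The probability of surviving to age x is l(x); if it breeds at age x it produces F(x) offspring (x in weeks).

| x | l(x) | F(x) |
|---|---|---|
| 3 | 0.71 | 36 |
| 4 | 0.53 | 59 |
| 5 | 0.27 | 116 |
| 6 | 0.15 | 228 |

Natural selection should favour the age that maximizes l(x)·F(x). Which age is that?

6

Expected offspring if breeding at age x = l(x) × F(x):
  age 3: 0.71 × 36 = 25.560
  age 4: 0.53 × 59 = 31.270
  age 5: 0.27 × 116 = 31.320
  age 6: 0.15 × 228 = 34.200
Maximum at age 6 (34.200).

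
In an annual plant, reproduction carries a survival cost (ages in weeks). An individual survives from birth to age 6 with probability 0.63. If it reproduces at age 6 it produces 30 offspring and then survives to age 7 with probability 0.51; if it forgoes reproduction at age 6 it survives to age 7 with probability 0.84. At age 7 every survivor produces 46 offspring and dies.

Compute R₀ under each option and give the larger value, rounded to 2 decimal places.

breed at age 6: R₀ = 0.63 × (30 + 0.51 × 46) = 0.63 × 53.4600 = 33.6798
delay to age 7: R₀ = 0.63 × (0.84 × 46) = 0.63 × 38.6400 = 24.3432
Higher: breed at age 6 (33.6798).

33.68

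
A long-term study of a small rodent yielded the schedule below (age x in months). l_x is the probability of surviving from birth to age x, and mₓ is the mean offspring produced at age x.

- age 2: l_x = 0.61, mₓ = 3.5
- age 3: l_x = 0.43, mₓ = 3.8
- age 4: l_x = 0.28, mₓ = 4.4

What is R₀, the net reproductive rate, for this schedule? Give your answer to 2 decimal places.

5.00

R₀ = Σ l_x mₓ:
  age 2: 0.61 × 3.5 = 2.1350
  age 3: 0.43 × 3.8 = 1.6340
  age 4: 0.28 × 4.4 = 1.2320
R₀ = 2.1350 + 1.6340 + 1.2320 = 5.0010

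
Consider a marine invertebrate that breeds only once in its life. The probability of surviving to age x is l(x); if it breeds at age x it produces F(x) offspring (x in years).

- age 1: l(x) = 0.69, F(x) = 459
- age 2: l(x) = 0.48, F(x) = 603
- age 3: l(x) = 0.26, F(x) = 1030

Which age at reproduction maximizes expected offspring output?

1

Expected offspring if breeding at age x = l(x) × F(x):
  age 1: 0.69 × 459 = 316.710
  age 2: 0.48 × 603 = 289.440
  age 3: 0.26 × 1030 = 267.800
Maximum at age 1 (316.710).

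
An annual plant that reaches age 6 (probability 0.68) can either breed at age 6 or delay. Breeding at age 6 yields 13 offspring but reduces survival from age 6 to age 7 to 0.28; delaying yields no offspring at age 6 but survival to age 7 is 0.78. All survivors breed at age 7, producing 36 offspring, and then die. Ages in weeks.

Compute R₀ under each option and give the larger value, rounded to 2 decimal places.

19.09

breed at age 6: R₀ = 0.68 × (13 + 0.28 × 36) = 0.68 × 23.0800 = 15.6944
delay to age 7: R₀ = 0.68 × (0.78 × 36) = 0.68 × 28.0800 = 19.0944
Higher: delay to age 7 (19.0944).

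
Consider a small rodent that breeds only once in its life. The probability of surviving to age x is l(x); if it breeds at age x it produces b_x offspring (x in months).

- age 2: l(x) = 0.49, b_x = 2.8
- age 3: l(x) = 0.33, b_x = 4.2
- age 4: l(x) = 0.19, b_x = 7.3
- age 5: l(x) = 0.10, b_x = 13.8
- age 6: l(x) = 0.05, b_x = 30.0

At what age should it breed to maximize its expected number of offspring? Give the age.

6

Expected offspring if breeding at age x = l(x) × b_x:
  age 2: 0.49 × 2.8 = 1.372
  age 3: 0.33 × 4.2 = 1.386
  age 4: 0.19 × 7.3 = 1.387
  age 5: 0.10 × 13.8 = 1.380
  age 6: 0.05 × 30.0 = 1.500
Maximum at age 6 (1.500).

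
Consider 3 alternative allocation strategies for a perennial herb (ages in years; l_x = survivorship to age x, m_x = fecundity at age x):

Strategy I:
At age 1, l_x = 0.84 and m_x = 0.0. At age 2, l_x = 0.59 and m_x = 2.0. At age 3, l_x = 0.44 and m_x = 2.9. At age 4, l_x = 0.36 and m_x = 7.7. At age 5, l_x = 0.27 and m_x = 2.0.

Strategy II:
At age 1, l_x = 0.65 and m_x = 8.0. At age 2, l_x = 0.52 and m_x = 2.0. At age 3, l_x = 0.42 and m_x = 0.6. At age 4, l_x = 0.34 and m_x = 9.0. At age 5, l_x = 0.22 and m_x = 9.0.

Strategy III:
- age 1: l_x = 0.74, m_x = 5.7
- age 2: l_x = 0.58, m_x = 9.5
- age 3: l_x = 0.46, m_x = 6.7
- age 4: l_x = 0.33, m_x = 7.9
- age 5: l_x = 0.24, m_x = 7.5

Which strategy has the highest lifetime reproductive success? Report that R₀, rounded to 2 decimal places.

Strategy I: R₀ = 0.84×0.0 + 0.59×2.0 + 0.44×2.9 + 0.36×7.7 + 0.27×2.0 = 5.7680
Strategy II: R₀ = 0.65×8.0 + 0.52×2.0 + 0.42×0.6 + 0.34×9.0 + 0.22×9.0 = 11.5320
Strategy III: R₀ = 0.74×5.7 + 0.58×9.5 + 0.46×6.7 + 0.33×7.9 + 0.24×7.5 = 17.2170
Highest R₀: strategy III with 17.2170.

17.22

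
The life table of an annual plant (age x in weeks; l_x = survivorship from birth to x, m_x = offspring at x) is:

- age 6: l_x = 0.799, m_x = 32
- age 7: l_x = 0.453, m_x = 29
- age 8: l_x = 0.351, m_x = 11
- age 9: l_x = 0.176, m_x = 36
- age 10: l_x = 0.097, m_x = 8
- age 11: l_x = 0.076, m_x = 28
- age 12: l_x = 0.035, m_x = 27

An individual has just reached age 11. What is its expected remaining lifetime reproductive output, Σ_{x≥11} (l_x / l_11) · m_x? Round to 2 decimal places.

40.43

l_11 = 0.076. Conditional survival from age 11 to x is l_x / l_11.
  x=11: (0.076/0.076) × 28 = 28.0000
  x=12: (0.035/0.076) × 27 = 12.4342
Sum = 28.0000 + 12.4342 = 40.4342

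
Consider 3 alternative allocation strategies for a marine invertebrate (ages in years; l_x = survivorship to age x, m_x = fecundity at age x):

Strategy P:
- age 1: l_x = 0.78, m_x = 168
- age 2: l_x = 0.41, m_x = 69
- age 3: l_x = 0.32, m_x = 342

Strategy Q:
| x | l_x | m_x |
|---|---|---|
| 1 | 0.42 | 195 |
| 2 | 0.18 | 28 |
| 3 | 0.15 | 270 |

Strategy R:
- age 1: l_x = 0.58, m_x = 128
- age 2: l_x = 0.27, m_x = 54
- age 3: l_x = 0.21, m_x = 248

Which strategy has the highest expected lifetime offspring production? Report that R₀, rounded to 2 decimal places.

268.77

Strategy P: R₀ = 0.78×168 + 0.41×69 + 0.32×342 = 268.7700
Strategy Q: R₀ = 0.42×195 + 0.18×28 + 0.15×270 = 127.4400
Strategy R: R₀ = 0.58×128 + 0.27×54 + 0.21×248 = 140.9000
Highest R₀: strategy P with 268.7700.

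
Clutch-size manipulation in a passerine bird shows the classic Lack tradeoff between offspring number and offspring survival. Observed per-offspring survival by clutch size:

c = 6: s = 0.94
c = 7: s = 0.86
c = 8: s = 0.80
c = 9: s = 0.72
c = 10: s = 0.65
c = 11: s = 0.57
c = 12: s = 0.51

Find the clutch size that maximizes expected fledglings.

10

Expected fledglings = c × s(c):
  c=6: 6 × 0.94 = 5.640
  c=7: 7 × 0.86 = 6.020
  c=8: 8 × 0.80 = 6.400
  c=9: 9 × 0.72 = 6.480
  c=10: 10 × 0.65 = 6.500
  c=11: 11 × 0.57 = 6.270
  c=12: 12 × 0.51 = 6.120
Maximum at c = 10 (6.500 fledglings).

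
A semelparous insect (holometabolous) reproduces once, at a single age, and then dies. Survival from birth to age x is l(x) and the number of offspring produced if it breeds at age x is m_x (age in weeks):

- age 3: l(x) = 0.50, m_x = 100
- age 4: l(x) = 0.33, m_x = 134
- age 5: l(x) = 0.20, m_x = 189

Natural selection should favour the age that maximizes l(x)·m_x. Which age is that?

Expected offspring if breeding at age x = l(x) × m_x:
  age 3: 0.50 × 100 = 50.000
  age 4: 0.33 × 134 = 44.220
  age 5: 0.20 × 189 = 37.800
Maximum at age 3 (50.000).

3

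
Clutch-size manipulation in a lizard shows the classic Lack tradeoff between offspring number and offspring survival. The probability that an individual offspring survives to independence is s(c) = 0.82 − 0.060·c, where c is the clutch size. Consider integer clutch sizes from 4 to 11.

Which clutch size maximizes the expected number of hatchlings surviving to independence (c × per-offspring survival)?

Expected hatchlings surviving to independence = c × s(c):
  c=4: 4 × 0.580 = 2.320
  c=5: 5 × 0.520 = 2.600
  c=6: 6 × 0.460 = 2.760
  c=7: 7 × 0.400 = 2.800
  c=8: 8 × 0.340 = 2.720
  c=9: 9 × 0.280 = 2.520
  c=10: 10 × 0.220 = 2.200
  c=11: 11 × 0.160 = 1.760
Maximum at c = 7 (2.800 hatchlings surviving to independence).

7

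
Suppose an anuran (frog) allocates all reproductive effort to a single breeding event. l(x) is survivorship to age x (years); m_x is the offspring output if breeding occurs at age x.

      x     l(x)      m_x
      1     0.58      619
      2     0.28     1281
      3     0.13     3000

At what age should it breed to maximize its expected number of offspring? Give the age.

3

Expected offspring if breeding at age x = l(x) × m_x:
  age 1: 0.58 × 619 = 359.020
  age 2: 0.28 × 1281 = 358.680
  age 3: 0.13 × 3000 = 390.000
Maximum at age 3 (390.000).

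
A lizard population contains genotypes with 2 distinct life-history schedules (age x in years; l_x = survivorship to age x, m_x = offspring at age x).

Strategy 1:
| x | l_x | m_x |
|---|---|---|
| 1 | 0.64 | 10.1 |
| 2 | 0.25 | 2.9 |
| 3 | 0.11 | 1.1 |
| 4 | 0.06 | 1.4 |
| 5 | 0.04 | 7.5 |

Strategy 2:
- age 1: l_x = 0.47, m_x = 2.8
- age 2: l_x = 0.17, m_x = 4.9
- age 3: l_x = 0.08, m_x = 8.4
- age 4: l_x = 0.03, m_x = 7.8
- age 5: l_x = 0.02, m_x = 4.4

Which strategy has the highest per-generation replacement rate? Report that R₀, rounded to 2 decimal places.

Strategy 1: R₀ = 0.64×10.1 + 0.25×2.9 + 0.11×1.1 + 0.06×1.4 + 0.04×7.5 = 7.6940
Strategy 2: R₀ = 0.47×2.8 + 0.17×4.9 + 0.08×8.4 + 0.03×7.8 + 0.02×4.4 = 3.1430
Highest R₀: strategy 1 with 7.6940.

7.69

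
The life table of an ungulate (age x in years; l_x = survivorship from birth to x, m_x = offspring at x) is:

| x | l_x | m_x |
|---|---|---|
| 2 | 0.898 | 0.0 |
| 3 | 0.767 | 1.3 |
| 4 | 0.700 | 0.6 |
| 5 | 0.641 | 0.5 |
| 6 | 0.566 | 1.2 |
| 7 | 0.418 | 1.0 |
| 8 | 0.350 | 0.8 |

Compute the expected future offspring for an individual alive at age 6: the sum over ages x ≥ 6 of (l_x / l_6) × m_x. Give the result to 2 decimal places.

2.43

l_6 = 0.566. Conditional survival from age 6 to x is l_x / l_6.
  x=6: (0.566/0.566) × 1.2 = 1.2000
  x=7: (0.418/0.566) × 1.0 = 0.7385
  x=8: (0.350/0.566) × 0.8 = 0.4947
Sum = 1.2000 + 0.7385 + 0.4947 = 2.4332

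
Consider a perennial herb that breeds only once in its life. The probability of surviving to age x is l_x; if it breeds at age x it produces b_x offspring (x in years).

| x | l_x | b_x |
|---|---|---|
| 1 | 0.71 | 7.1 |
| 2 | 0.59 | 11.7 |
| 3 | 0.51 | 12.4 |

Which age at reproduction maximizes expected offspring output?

2

Expected offspring if breeding at age x = l_x × b_x:
  age 1: 0.71 × 7.1 = 5.041
  age 2: 0.59 × 11.7 = 6.903
  age 3: 0.51 × 12.4 = 6.324
Maximum at age 2 (6.903).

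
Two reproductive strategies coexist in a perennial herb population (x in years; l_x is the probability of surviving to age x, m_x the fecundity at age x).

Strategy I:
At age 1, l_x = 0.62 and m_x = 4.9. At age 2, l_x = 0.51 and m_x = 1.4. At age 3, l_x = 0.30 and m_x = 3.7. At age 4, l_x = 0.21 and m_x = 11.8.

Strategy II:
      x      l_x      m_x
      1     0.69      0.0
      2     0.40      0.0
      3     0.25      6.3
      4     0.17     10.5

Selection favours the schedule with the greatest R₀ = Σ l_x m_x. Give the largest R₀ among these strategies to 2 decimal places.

Strategy I: R₀ = 0.62×4.9 + 0.51×1.4 + 0.30×3.7 + 0.21×11.8 = 7.3400
Strategy II: R₀ = 0.69×0.0 + 0.40×0.0 + 0.25×6.3 + 0.17×10.5 = 3.3600
Highest R₀: strategy I with 7.3400.

7.34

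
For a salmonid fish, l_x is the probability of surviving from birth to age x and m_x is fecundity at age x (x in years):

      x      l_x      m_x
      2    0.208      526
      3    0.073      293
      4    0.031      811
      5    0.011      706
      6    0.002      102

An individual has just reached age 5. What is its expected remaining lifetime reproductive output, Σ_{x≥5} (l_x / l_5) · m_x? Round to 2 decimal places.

l_5 = 0.011. Conditional survival from age 5 to x is l_x / l_5.
  x=5: (0.011/0.011) × 706 = 706.0000
  x=6: (0.002/0.011) × 102 = 18.5455
Sum = 706.0000 + 18.5455 = 724.5455

724.55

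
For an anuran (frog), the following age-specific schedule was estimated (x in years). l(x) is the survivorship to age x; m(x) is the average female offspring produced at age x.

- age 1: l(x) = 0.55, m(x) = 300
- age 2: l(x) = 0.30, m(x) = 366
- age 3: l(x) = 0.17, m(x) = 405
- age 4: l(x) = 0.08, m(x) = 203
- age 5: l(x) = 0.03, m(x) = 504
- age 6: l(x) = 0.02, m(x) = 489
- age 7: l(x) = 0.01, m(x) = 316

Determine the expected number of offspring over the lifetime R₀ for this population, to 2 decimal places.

387.95

R₀ = Σ l(x) m(x):
  age 1: 0.55 × 300 = 165.0000
  age 2: 0.30 × 366 = 109.8000
  age 3: 0.17 × 405 = 68.8500
  age 4: 0.08 × 203 = 16.2400
  age 5: 0.03 × 504 = 15.1200
  age 6: 0.02 × 489 = 9.7800
  age 7: 0.01 × 316 = 3.1600
R₀ = 165.0000 + 109.8000 + 68.8500 + 16.2400 + 15.1200 + 9.7800 + 3.1600 = 387.9500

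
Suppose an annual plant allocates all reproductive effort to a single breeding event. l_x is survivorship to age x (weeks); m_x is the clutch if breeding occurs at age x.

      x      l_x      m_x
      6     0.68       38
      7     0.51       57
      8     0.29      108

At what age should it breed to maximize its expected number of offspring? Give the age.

8

Expected offspring if breeding at age x = l_x × m_x:
  age 6: 0.68 × 38 = 25.840
  age 7: 0.51 × 57 = 29.070
  age 8: 0.29 × 108 = 31.320
Maximum at age 8 (31.320).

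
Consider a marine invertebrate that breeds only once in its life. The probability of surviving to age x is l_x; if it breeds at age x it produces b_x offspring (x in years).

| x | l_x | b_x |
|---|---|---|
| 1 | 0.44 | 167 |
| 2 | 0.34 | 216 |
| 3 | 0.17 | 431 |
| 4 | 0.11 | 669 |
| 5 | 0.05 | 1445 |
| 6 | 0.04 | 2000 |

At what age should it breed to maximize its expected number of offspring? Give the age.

Expected offspring if breeding at age x = l_x × b_x:
  age 1: 0.44 × 167 = 73.480
  age 2: 0.34 × 216 = 73.440
  age 3: 0.17 × 431 = 73.270
  age 4: 0.11 × 669 = 73.590
  age 5: 0.05 × 1445 = 72.250
  age 6: 0.04 × 2000 = 80.000
Maximum at age 6 (80.000).

6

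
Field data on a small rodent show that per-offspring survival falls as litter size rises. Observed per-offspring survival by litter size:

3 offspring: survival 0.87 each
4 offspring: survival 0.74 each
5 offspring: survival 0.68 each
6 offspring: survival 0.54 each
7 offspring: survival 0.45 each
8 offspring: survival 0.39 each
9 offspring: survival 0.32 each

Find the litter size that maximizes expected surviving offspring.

Expected surviving offspring = c × s(c):
  c=3: 3 × 0.87 = 2.610
  c=4: 4 × 0.74 = 2.960
  c=5: 5 × 0.68 = 3.400
  c=6: 6 × 0.54 = 3.240
  c=7: 7 × 0.45 = 3.150
  c=8: 8 × 0.39 = 3.120
  c=9: 9 × 0.32 = 2.880
Maximum at c = 5 (3.400 surviving offspring).

5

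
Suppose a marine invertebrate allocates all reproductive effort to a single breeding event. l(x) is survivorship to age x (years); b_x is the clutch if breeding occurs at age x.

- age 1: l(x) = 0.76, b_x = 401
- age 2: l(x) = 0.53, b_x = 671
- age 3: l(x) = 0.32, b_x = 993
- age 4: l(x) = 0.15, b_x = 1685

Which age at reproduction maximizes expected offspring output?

2

Expected offspring if breeding at age x = l(x) × b_x:
  age 1: 0.76 × 401 = 304.760
  age 2: 0.53 × 671 = 355.630
  age 3: 0.32 × 993 = 317.760
  age 4: 0.15 × 1685 = 252.750
Maximum at age 2 (355.630).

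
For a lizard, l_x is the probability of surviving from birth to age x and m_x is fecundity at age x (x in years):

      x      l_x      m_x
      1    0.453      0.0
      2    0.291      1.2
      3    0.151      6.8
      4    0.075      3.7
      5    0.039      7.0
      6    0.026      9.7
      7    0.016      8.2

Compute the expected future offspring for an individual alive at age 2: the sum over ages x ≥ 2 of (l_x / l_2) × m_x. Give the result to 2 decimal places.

7.94

l_2 = 0.291. Conditional survival from age 2 to x is l_x / l_2.
  x=2: (0.291/0.291) × 1.2 = 1.2000
  x=3: (0.151/0.291) × 6.8 = 3.5285
  x=4: (0.075/0.291) × 3.7 = 0.9536
  x=5: (0.039/0.291) × 7.0 = 0.9381
  x=6: (0.026/0.291) × 9.7 = 0.8667
  x=7: (0.016/0.291) × 8.2 = 0.4509
Sum = 1.2000 + 3.5285 + 0.9536 + 0.9381 + 0.8667 + 0.4509 = 7.9378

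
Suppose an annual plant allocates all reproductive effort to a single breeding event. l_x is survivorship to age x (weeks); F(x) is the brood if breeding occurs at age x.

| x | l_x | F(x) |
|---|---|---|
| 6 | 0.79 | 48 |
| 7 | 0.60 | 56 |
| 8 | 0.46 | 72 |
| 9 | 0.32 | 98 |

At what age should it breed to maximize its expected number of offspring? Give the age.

Expected offspring if breeding at age x = l_x × F(x):
  age 6: 0.79 × 48 = 37.920
  age 7: 0.60 × 56 = 33.600
  age 8: 0.46 × 72 = 33.120
  age 9: 0.32 × 98 = 31.360
Maximum at age 6 (37.920).

6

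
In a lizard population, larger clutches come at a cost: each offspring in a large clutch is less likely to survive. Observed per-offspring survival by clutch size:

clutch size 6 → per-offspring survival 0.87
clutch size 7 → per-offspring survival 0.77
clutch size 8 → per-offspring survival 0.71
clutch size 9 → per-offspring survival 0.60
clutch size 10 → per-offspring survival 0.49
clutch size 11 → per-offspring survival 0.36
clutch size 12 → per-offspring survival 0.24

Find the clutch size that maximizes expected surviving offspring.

8

Expected surviving offspring = c × s(c):
  c=6: 6 × 0.87 = 5.220
  c=7: 7 × 0.77 = 5.390
  c=8: 8 × 0.71 = 5.680
  c=9: 9 × 0.60 = 5.400
  c=10: 10 × 0.49 = 4.900
  c=11: 11 × 0.36 = 3.960
  c=12: 12 × 0.24 = 2.880
Maximum at c = 8 (5.680 surviving offspring).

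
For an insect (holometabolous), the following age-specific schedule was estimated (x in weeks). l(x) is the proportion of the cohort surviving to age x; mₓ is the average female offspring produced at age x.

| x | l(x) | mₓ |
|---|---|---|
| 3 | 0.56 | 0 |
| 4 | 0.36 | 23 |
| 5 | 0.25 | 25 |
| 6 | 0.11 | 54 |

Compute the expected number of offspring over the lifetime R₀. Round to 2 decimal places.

20.47

R₀ = Σ l(x) mₓ:
  age 3: 0.56 × 0 = 0.0000
  age 4: 0.36 × 23 = 8.2800
  age 5: 0.25 × 25 = 6.2500
  age 6: 0.11 × 54 = 5.9400
R₀ = 0.0000 + 8.2800 + 6.2500 + 5.9400 = 20.4700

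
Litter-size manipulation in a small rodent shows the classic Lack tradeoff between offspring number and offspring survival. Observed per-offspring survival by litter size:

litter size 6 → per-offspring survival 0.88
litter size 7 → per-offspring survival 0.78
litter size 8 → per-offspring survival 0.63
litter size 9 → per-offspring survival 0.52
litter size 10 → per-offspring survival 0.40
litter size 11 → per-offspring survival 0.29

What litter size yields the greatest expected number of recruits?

Expected recruits = c × s(c):
  c=6: 6 × 0.88 = 5.280
  c=7: 7 × 0.78 = 5.460
  c=8: 8 × 0.63 = 5.040
  c=9: 9 × 0.52 = 4.680
  c=10: 10 × 0.40 = 4.000
  c=11: 11 × 0.29 = 3.190
Maximum at c = 7 (5.460 recruits).

7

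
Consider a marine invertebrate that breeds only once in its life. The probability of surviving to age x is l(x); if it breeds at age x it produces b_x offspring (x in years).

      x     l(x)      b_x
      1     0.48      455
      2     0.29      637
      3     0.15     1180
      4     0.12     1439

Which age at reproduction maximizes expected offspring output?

1

Expected offspring if breeding at age x = l(x) × b_x:
  age 1: 0.48 × 455 = 218.400
  age 2: 0.29 × 637 = 184.730
  age 3: 0.15 × 1180 = 177.000
  age 4: 0.12 × 1439 = 172.680
Maximum at age 1 (218.400).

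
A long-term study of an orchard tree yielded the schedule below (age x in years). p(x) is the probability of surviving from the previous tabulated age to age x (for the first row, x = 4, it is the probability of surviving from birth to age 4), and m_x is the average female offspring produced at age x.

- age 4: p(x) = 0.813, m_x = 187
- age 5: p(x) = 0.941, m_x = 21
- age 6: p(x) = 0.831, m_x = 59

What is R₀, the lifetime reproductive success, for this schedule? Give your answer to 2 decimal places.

205.61

Survivorship from birth: l_x = p_4·p_5·…·p_x.
  l_4 = 0.81300
  l_5 = 0.76503
  l_6 = 0.63574
R₀ = Σ l_x m_x:
  age 4: 0.81300 × 187 = 152.0310
  age 5: 0.76503 × 21 = 16.0656
  age 6: 0.63574 × 59 = 37.5087
R₀ = 152.0310 + 16.0656 + 37.5087 = 205.6053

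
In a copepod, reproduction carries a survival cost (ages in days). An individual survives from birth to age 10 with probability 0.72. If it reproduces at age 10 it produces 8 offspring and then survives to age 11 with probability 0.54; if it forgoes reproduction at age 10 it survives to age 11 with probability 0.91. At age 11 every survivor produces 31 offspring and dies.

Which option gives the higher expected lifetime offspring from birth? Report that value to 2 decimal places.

breed at age 10: R₀ = 0.72 × (8 + 0.54 × 31) = 0.72 × 24.7400 = 17.8128
delay to age 11: R₀ = 0.72 × (0.91 × 31) = 0.72 × 28.2100 = 20.3112
Higher: delay to age 11 (20.3112).

20.31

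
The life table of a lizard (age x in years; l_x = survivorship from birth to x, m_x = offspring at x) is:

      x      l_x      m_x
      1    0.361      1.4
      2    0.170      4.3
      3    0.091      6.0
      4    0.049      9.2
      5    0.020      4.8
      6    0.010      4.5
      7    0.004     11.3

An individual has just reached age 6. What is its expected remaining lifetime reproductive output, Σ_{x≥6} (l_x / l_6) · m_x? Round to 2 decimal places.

9.02

l_6 = 0.010. Conditional survival from age 6 to x is l_x / l_6.
  x=6: (0.010/0.010) × 4.5 = 4.5000
  x=7: (0.004/0.010) × 11.3 = 4.5200
Sum = 4.5000 + 4.5200 = 9.0200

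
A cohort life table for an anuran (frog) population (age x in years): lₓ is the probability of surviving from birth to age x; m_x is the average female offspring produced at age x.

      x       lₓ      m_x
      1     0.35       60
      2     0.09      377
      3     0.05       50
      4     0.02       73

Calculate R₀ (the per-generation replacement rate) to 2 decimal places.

R₀ = Σ lₓ m_x:
  age 1: 0.35 × 60 = 21.0000
  age 2: 0.09 × 377 = 33.9300
  age 3: 0.05 × 50 = 2.5000
  age 4: 0.02 × 73 = 1.4600
R₀ = 21.0000 + 33.9300 + 2.5000 + 1.4600 = 58.8900

58.89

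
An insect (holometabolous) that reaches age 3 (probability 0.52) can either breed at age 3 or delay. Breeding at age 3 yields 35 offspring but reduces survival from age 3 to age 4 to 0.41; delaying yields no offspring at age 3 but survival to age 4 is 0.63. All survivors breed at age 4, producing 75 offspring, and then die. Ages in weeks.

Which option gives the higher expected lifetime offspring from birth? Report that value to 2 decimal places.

breed at age 3: R₀ = 0.52 × (35 + 0.41 × 75) = 0.52 × 65.7500 = 34.1900
delay to age 4: R₀ = 0.52 × (0.63 × 75) = 0.52 × 47.2500 = 24.5700
Higher: breed at age 3 (34.1900).

34.19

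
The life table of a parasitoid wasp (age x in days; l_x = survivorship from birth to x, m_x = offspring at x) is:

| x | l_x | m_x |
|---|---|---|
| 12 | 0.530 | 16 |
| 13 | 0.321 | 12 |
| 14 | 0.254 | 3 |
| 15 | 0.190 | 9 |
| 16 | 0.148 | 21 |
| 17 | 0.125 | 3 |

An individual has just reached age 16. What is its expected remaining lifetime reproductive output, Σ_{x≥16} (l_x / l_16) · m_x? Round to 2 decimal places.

23.53

l_16 = 0.148. Conditional survival from age 16 to x is l_x / l_16.
  x=16: (0.148/0.148) × 21 = 21.0000
  x=17: (0.125/0.148) × 3 = 2.5338
Sum = 21.0000 + 2.5338 = 23.5338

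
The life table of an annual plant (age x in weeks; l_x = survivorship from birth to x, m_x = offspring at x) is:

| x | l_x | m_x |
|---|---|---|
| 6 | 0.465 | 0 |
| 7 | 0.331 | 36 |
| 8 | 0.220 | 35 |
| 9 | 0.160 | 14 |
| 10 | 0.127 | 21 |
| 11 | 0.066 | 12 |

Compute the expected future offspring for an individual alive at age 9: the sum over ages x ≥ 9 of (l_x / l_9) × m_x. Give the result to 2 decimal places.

35.62

l_9 = 0.160. Conditional survival from age 9 to x is l_x / l_9.
  x=9: (0.160/0.160) × 14 = 14.0000
  x=10: (0.127/0.160) × 21 = 16.6687
  x=11: (0.066/0.160) × 12 = 4.9500
Sum = 14.0000 + 16.6687 + 4.9500 = 35.6187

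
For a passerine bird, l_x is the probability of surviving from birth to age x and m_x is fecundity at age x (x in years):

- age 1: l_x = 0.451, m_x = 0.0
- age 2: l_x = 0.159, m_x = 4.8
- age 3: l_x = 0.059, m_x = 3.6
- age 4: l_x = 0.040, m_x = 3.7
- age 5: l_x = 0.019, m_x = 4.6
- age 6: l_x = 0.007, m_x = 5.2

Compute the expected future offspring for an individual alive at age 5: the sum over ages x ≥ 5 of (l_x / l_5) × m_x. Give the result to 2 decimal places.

l_5 = 0.019. Conditional survival from age 5 to x is l_x / l_5.
  x=5: (0.019/0.019) × 4.6 = 4.6000
  x=6: (0.007/0.019) × 5.2 = 1.9158
Sum = 4.6000 + 1.9158 = 6.5158

6.52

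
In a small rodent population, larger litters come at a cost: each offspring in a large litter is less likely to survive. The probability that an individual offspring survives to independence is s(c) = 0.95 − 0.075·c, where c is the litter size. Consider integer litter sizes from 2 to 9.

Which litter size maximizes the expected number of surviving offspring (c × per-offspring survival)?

Expected surviving offspring = c × s(c):
  c=2: 2 × 0.800 = 1.600
  c=3: 3 × 0.725 = 2.175
  c=4: 4 × 0.650 = 2.600
  c=5: 5 × 0.575 = 2.875
  c=6: 6 × 0.500 = 3.000
  c=7: 7 × 0.425 = 2.975
  c=8: 8 × 0.350 = 2.800
  c=9: 9 × 0.275 = 2.475
Maximum at c = 6 (3.000 surviving offspring).

6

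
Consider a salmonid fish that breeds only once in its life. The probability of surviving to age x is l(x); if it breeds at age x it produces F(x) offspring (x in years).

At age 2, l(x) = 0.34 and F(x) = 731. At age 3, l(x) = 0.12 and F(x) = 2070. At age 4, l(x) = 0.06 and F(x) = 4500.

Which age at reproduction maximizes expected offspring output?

Expected offspring if breeding at age x = l(x) × F(x):
  age 2: 0.34 × 731 = 248.540
  age 3: 0.12 × 2070 = 248.400
  age 4: 0.06 × 4500 = 270.000
Maximum at age 4 (270.000).

4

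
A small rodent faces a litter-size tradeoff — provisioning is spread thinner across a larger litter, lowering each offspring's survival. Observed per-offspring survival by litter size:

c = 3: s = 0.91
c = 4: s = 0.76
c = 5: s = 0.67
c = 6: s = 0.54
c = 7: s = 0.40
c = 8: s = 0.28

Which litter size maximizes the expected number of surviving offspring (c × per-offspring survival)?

5

Expected surviving offspring = c × s(c):
  c=3: 3 × 0.91 = 2.730
  c=4: 4 × 0.76 = 3.040
  c=5: 5 × 0.67 = 3.350
  c=6: 6 × 0.54 = 3.240
  c=7: 7 × 0.40 = 2.800
  c=8: 8 × 0.28 = 2.240
Maximum at c = 5 (3.350 surviving offspring).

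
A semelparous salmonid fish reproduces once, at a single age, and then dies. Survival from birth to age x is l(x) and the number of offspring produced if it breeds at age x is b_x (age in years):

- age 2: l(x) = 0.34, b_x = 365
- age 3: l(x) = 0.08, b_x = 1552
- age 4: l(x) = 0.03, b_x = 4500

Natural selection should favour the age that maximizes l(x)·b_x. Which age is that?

4

Expected offspring if breeding at age x = l(x) × b_x:
  age 2: 0.34 × 365 = 124.100
  age 3: 0.08 × 1552 = 124.160
  age 4: 0.03 × 4500 = 135.000
Maximum at age 4 (135.000).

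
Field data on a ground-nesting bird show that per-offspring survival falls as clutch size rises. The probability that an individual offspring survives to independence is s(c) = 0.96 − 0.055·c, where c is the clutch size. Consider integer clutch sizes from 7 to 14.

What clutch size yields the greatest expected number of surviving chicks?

Expected surviving chicks = c × s(c):
  c=7: 7 × 0.575 = 4.025
  c=8: 8 × 0.520 = 4.160
  c=9: 9 × 0.465 = 4.185
  c=10: 10 × 0.410 = 4.100
  c=11: 11 × 0.355 = 3.905
  c=12: 12 × 0.300 = 3.600
  c=13: 13 × 0.245 = 3.185
  c=14: 14 × 0.190 = 2.660
Maximum at c = 9 (4.185 surviving chicks).

9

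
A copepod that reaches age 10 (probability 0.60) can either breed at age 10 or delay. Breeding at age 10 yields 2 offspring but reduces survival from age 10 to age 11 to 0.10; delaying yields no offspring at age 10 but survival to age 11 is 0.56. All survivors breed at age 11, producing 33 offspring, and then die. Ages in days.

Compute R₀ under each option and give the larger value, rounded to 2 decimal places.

11.09

breed at age 10: R₀ = 0.60 × (2 + 0.10 × 33) = 0.60 × 5.3000 = 3.1800
delay to age 11: R₀ = 0.60 × (0.56 × 33) = 0.60 × 18.4800 = 11.0880
Higher: delay to age 11 (11.0880).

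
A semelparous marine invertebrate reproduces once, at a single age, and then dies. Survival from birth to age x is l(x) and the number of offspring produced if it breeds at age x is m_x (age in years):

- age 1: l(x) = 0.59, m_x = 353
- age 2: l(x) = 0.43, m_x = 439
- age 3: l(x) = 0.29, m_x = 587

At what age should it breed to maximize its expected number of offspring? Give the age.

1

Expected offspring if breeding at age x = l(x) × m_x:
  age 1: 0.59 × 353 = 208.270
  age 2: 0.43 × 439 = 188.770
  age 3: 0.29 × 587 = 170.230
Maximum at age 1 (208.270).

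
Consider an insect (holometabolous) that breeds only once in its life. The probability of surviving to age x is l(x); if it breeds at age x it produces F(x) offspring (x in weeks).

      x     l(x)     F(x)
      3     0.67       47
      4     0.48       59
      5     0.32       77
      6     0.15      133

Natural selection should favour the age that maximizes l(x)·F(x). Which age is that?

Expected offspring if breeding at age x = l(x) × F(x):
  age 3: 0.67 × 47 = 31.490
  age 4: 0.48 × 59 = 28.320
  age 5: 0.32 × 77 = 24.640
  age 6: 0.15 × 133 = 19.950
Maximum at age 3 (31.490).

3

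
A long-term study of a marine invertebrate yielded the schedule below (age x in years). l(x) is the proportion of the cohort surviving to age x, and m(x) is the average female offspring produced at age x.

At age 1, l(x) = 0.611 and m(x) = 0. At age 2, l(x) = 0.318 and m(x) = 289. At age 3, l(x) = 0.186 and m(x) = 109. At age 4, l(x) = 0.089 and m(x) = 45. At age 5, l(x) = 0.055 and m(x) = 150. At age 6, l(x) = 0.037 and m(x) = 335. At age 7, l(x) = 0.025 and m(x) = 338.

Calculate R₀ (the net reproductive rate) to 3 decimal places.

145.276

R₀ = Σ l(x) m(x):
  age 1: 0.611 × 0 = 0.0000
  age 2: 0.318 × 289 = 91.9020
  age 3: 0.186 × 109 = 20.2740
  age 4: 0.089 × 45 = 4.0050
  age 5: 0.055 × 150 = 8.2500
  age 6: 0.037 × 335 = 12.3950
  age 7: 0.025 × 338 = 8.4500
R₀ = 0.0000 + 91.9020 + 20.2740 + 4.0050 + 8.2500 + 12.3950 + 8.4500 = 145.2760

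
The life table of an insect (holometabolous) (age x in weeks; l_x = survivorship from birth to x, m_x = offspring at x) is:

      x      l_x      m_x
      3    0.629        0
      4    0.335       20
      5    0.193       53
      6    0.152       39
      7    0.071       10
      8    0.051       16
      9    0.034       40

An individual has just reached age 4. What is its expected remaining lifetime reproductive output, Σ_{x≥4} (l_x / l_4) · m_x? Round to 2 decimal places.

76.84

l_4 = 0.335. Conditional survival from age 4 to x is l_x / l_4.
  x=4: (0.335/0.335) × 20 = 20.0000
  x=5: (0.193/0.335) × 53 = 30.5343
  x=6: (0.152/0.335) × 39 = 17.6955
  x=7: (0.071/0.335) × 10 = 2.1194
  x=8: (0.051/0.335) × 16 = 2.4358
  x=9: (0.034/0.335) × 40 = 4.0597
Sum = 20.0000 + 30.5343 + 17.6955 + 2.1194 + 2.4358 + 4.0597 = 76.8448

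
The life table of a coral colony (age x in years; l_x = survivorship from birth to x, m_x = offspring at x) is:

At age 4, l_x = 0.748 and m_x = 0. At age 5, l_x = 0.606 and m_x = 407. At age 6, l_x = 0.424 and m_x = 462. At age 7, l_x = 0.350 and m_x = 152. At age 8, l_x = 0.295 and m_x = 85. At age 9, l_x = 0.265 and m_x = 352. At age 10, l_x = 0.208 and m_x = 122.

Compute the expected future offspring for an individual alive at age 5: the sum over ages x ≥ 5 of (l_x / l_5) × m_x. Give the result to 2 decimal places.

l_5 = 0.606. Conditional survival from age 5 to x is l_x / l_5.
  x=5: (0.606/0.606) × 407 = 407.0000
  x=6: (0.424/0.606) × 462 = 323.2475
  x=7: (0.350/0.606) × 152 = 87.7888
  x=8: (0.295/0.606) × 85 = 41.3779
  x=9: (0.265/0.606) × 352 = 153.9274
  x=10: (0.208/0.606) × 122 = 41.8746
Sum = 407.0000 + 323.2475 + 87.7888 + 41.3779 + 153.9274 + 41.8746 = 1055.2162

1055.22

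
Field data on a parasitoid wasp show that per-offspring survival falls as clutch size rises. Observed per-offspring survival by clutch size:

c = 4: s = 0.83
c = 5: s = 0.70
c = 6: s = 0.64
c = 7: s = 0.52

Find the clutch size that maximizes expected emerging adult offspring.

Expected emerging adult offspring = c × s(c):
  c=4: 4 × 0.83 = 3.320
  c=5: 5 × 0.70 = 3.500
  c=6: 6 × 0.64 = 3.840
  c=7: 7 × 0.52 = 3.640
Maximum at c = 6 (3.840 emerging adult offspring).

6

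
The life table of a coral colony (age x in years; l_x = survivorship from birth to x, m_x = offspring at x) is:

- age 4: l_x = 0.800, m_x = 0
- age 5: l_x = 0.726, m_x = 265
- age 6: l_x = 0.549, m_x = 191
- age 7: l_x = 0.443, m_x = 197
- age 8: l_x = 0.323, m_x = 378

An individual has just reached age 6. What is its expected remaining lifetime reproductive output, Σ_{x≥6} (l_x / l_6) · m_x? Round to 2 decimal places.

l_6 = 0.549. Conditional survival from age 6 to x is l_x / l_6.
  x=6: (0.549/0.549) × 191 = 191.0000
  x=7: (0.443/0.549) × 197 = 158.9636
  x=8: (0.323/0.549) × 378 = 222.3934
Sum = 191.0000 + 158.9636 + 222.3934 = 572.3570

572.36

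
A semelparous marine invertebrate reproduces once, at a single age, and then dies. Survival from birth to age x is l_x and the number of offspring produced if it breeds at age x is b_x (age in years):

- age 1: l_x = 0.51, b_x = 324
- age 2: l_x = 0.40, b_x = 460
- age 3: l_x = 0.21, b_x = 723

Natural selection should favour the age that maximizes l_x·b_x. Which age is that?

2

Expected offspring if breeding at age x = l_x × b_x:
  age 1: 0.51 × 324 = 165.240
  age 2: 0.40 × 460 = 184.000
  age 3: 0.21 × 723 = 151.830
Maximum at age 2 (184.000).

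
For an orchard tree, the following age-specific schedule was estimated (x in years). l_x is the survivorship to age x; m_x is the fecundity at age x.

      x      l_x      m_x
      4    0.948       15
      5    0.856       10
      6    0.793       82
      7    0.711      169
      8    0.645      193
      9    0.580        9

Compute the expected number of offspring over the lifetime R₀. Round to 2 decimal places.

337.67

R₀ = Σ l_x m_x:
  age 4: 0.948 × 15 = 14.2200
  age 5: 0.856 × 10 = 8.5600
  age 6: 0.793 × 82 = 65.0260
  age 7: 0.711 × 169 = 120.1590
  age 8: 0.645 × 193 = 124.4850
  age 9: 0.580 × 9 = 5.2200
R₀ = 14.2200 + 8.5600 + 65.0260 + 120.1590 + 124.4850 + 5.2200 = 337.6700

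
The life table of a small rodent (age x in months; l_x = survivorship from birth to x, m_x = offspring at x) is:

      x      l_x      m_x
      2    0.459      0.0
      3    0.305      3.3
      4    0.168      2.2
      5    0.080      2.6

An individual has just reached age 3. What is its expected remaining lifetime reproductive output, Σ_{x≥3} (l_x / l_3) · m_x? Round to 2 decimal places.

5.19

l_3 = 0.305. Conditional survival from age 3 to x is l_x / l_3.
  x=3: (0.305/0.305) × 3.3 = 3.3000
  x=4: (0.168/0.305) × 2.2 = 1.2118
  x=5: (0.080/0.305) × 2.6 = 0.6820
Sum = 3.3000 + 1.2118 + 0.6820 = 5.1938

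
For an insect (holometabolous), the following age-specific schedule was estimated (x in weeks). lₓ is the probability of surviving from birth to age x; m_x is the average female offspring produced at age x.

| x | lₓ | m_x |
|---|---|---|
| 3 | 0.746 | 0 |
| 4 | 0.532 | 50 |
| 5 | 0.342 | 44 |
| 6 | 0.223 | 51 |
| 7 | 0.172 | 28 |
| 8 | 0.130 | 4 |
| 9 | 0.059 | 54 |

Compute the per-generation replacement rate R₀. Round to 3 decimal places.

R₀ = Σ lₓ m_x:
  age 3: 0.746 × 0 = 0.0000
  age 4: 0.532 × 50 = 26.6000
  age 5: 0.342 × 44 = 15.0480
  age 6: 0.223 × 51 = 11.3730
  age 7: 0.172 × 28 = 4.8160
  age 8: 0.130 × 4 = 0.5200
  age 9: 0.059 × 54 = 3.1860
R₀ = 0.0000 + 26.6000 + 15.0480 + 11.3730 + 4.8160 + 0.5200 + 3.1860 = 61.5430

61.543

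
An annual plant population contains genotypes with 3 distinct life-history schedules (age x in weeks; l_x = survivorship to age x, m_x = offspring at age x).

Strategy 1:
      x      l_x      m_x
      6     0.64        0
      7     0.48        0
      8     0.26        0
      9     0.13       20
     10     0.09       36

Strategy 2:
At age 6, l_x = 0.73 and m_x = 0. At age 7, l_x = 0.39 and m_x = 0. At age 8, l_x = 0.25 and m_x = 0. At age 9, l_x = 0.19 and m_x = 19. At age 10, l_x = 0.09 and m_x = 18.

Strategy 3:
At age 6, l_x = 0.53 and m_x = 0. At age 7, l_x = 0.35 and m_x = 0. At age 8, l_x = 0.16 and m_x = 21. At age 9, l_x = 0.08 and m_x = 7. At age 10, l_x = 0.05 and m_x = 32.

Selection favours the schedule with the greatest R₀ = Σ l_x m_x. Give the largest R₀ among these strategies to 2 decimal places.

Strategy 1: R₀ = 0.64×0 + 0.48×0 + 0.26×0 + 0.13×20 + 0.09×36 = 5.8400
Strategy 2: R₀ = 0.73×0 + 0.39×0 + 0.25×0 + 0.19×19 + 0.09×18 = 5.2300
Strategy 3: R₀ = 0.53×0 + 0.35×0 + 0.16×21 + 0.08×7 + 0.05×32 = 5.5200
Highest R₀: strategy 1 with 5.8400.

5.84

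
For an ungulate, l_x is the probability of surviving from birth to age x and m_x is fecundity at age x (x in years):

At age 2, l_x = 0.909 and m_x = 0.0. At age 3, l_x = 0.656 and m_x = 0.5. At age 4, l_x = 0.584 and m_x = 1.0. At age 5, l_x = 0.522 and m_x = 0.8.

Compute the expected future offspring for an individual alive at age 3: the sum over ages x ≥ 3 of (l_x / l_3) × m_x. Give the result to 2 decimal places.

2.03

l_3 = 0.656. Conditional survival from age 3 to x is l_x / l_3.
  x=3: (0.656/0.656) × 0.5 = 0.5000
  x=4: (0.584/0.656) × 1.0 = 0.8902
  x=5: (0.522/0.656) × 0.8 = 0.6366
Sum = 0.5000 + 0.8902 + 0.6366 = 2.0268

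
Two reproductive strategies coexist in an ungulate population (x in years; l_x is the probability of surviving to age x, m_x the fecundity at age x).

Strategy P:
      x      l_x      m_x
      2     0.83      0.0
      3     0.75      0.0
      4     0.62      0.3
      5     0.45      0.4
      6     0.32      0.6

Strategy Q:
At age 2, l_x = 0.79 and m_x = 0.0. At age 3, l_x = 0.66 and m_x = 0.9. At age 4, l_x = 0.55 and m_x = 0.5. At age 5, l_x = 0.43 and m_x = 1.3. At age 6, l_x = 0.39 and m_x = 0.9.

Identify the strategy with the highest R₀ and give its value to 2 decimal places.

1.78

Strategy P: R₀ = 0.83×0.0 + 0.75×0.0 + 0.62×0.3 + 0.45×0.4 + 0.32×0.6 = 0.5580
Strategy Q: R₀ = 0.79×0.0 + 0.66×0.9 + 0.55×0.5 + 0.43×1.3 + 0.39×0.9 = 1.7790
Highest R₀: strategy Q with 1.7790.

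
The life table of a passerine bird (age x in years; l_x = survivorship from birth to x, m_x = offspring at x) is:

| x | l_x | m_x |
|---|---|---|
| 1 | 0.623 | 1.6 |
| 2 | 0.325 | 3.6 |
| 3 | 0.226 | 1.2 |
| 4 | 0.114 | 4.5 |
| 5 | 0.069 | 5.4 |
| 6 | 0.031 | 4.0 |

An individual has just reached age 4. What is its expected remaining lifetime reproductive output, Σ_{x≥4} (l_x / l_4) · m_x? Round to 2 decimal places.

l_4 = 0.114. Conditional survival from age 4 to x is l_x / l_4.
  x=4: (0.114/0.114) × 4.5 = 4.5000
  x=5: (0.069/0.114) × 5.4 = 3.2684
  x=6: (0.031/0.114) × 4.0 = 1.0877
Sum = 4.5000 + 3.2684 + 1.0877 = 8.8561

8.86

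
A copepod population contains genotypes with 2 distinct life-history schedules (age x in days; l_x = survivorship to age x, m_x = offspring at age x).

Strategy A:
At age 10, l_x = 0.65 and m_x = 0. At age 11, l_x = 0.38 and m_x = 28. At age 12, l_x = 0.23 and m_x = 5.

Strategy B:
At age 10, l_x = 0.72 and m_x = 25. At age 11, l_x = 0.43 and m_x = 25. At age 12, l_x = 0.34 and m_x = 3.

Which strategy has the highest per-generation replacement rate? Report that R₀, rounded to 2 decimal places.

Strategy A: R₀ = 0.65×0 + 0.38×28 + 0.23×5 = 11.7900
Strategy B: R₀ = 0.72×25 + 0.43×25 + 0.34×3 = 29.7700
Highest R₀: strategy B with 29.7700.

29.77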